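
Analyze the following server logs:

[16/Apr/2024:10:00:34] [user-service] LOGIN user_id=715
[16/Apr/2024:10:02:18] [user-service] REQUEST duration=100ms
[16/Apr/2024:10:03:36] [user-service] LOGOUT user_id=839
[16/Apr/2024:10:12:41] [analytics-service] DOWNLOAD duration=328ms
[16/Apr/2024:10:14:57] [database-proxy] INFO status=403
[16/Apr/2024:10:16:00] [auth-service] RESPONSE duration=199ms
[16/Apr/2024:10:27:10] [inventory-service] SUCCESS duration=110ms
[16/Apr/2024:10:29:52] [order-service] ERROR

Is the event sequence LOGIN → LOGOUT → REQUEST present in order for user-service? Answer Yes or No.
No

To verify sequence order:

1. Find all events in sequence LOGIN → LOGOUT → REQUEST for user-service
2. Extract their timestamps
3. Check if timestamps are in ascending order
4. Result: No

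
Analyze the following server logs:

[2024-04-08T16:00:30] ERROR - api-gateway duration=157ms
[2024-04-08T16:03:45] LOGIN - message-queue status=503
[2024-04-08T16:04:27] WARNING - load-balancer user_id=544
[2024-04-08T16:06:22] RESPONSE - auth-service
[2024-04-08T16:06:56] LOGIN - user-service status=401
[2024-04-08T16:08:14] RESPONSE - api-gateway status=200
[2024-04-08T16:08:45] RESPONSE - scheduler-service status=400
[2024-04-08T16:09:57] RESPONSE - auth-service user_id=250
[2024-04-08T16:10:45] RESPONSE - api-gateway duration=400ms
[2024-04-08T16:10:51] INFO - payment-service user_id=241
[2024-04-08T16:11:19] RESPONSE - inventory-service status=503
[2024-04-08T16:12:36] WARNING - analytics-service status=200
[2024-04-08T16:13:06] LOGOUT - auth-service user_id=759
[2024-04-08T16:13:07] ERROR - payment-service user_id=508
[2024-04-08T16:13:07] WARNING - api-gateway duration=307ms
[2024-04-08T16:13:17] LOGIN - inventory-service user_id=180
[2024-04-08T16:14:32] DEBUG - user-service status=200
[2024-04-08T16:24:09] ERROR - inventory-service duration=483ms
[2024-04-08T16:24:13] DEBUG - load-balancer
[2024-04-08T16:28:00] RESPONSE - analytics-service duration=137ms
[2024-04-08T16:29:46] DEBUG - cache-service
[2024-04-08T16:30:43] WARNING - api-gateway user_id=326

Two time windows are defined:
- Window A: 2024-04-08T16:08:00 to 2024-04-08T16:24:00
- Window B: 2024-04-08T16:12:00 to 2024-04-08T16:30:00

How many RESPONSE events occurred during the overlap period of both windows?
0

To find overlap events:

1. Window A: 2024-04-08T16:08:00 to 2024-04-08T16:24:00
2. Window B: 2024-04-08T16:12:00 to 2024-04-08T16:30:00
3. Overlap period: 2024-04-08T16:12:00 to 2024-04-08T16:24:00
4. Count RESPONSE events in overlap: 0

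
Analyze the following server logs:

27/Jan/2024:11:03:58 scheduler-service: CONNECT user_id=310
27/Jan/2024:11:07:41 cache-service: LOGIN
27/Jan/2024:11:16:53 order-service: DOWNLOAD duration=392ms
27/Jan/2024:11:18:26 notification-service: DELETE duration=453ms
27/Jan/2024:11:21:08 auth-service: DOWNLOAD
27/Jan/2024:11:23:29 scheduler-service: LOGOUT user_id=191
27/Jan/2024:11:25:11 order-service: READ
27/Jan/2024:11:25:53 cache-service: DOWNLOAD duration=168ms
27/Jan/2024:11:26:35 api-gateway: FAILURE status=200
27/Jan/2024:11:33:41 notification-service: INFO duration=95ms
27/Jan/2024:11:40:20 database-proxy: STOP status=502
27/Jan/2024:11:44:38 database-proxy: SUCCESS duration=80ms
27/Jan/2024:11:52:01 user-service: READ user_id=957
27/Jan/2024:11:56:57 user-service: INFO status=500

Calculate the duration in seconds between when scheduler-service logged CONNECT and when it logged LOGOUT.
1171

To find the time between events:

1. Locate the first CONNECT event for scheduler-service: 27/Jan/2024:11:03:58
2. Locate the first LOGOUT event for scheduler-service: 27/Jan/2024:11:23:29
3. Calculate the difference: 27/Jan/2024:11:23:29 - 27/Jan/2024:11:03:58 = 1171 seconds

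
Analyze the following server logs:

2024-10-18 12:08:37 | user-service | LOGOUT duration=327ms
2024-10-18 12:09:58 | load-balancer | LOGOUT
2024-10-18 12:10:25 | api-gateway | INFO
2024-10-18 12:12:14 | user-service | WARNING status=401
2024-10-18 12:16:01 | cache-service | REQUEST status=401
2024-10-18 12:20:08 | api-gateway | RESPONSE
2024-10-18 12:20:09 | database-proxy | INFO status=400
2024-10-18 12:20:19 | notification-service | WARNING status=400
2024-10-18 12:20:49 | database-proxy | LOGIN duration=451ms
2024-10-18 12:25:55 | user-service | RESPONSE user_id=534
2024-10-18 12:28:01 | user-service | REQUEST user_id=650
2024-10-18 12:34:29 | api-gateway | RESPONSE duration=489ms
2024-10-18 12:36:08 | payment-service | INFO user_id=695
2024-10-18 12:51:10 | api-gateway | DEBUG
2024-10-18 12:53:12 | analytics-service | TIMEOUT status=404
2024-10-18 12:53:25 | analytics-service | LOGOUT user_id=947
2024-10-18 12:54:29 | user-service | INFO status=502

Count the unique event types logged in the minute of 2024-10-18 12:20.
4

To count unique event types:

1. Filter events in the minute starting at 2024-10-18 12:20
2. Extract event types from matching entries
3. Count unique types: 4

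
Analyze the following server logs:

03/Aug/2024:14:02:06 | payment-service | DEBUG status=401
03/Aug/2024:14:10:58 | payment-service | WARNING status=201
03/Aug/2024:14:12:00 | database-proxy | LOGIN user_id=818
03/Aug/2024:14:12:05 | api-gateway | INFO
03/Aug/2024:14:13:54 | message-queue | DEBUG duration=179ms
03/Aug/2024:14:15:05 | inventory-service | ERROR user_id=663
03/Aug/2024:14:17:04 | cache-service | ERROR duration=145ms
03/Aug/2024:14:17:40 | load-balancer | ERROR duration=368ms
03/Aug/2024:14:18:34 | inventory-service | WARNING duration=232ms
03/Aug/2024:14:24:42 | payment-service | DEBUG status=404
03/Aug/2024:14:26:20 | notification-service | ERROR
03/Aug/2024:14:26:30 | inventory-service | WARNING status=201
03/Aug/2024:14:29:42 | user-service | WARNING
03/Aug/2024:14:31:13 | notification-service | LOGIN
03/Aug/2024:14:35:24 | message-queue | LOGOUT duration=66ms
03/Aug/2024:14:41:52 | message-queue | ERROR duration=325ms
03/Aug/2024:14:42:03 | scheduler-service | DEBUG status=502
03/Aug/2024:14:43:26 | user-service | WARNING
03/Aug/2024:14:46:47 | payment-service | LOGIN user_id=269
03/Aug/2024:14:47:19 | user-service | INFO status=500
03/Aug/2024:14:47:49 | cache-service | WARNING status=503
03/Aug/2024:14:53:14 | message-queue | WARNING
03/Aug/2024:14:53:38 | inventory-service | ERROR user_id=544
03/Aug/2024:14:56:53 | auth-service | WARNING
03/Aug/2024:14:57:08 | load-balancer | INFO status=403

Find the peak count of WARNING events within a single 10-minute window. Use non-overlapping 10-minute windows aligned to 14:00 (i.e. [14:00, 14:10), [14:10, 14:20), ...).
2

To find the burst window:

1. Divide the log period into non-overlapping 10-minute windows starting at 14:00
2. Count WARNING events in each window
3. Find the window with maximum count
4. Maximum events in a window: 2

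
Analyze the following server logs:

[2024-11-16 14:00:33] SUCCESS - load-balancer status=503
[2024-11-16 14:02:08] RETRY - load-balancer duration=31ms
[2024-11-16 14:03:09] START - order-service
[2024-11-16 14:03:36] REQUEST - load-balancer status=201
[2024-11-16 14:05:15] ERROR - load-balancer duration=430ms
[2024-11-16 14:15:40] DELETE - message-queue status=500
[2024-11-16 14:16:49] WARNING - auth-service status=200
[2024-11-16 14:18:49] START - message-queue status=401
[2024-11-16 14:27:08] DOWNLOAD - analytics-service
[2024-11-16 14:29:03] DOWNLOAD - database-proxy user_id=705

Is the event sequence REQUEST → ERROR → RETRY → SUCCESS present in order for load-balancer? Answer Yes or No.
No

To verify sequence order:

1. Find all events in sequence REQUEST → ERROR → RETRY → SUCCESS for load-balancer
2. Extract their timestamps
3. Check if timestamps are in ascending order
4. Result: No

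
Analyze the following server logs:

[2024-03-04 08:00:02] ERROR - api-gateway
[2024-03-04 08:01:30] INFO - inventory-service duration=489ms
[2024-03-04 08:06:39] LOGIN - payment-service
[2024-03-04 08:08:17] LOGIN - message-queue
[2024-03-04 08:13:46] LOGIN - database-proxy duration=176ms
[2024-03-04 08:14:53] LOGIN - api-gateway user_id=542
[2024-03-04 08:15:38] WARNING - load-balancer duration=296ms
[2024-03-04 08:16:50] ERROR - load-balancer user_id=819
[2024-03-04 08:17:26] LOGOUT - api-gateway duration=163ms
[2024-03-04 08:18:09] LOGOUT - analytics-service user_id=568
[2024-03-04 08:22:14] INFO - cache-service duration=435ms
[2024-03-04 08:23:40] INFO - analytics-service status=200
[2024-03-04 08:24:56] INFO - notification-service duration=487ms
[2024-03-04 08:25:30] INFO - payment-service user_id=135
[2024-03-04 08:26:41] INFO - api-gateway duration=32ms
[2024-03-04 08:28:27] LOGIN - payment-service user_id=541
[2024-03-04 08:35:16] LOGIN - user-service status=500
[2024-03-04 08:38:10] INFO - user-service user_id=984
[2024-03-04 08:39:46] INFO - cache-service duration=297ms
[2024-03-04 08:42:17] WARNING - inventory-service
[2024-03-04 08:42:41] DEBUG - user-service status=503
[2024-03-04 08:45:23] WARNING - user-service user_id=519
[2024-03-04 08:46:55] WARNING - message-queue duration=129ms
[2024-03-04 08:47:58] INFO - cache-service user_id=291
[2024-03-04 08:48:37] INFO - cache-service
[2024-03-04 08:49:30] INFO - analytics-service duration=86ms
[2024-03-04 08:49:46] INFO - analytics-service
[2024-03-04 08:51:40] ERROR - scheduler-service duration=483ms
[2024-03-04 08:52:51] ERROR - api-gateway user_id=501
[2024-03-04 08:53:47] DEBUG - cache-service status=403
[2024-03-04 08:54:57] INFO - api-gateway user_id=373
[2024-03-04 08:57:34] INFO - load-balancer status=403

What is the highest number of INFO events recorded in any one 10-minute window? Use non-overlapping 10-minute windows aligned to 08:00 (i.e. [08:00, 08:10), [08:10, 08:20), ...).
5

To find the burst window:

1. Divide the log period into non-overlapping 10-minute windows starting at 08:00
2. Count INFO events in each window
3. Find the window with maximum count
4. Maximum events in a window: 5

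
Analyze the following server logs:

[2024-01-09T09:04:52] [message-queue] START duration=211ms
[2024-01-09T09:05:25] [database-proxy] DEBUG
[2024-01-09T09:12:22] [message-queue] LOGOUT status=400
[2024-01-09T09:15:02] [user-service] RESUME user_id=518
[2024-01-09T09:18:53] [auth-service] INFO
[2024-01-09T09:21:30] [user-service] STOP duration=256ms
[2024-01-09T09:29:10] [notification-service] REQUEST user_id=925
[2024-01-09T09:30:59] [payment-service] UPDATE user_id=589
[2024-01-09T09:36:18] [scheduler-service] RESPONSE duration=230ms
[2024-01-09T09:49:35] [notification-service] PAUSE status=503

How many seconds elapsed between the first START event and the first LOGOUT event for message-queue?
450

To find the time between events:

1. Locate the first START event for message-queue: 2024-01-09T09:04:52
2. Locate the first LOGOUT event for message-queue: 2024-01-09T09:12:22
3. Calculate the difference: 2024-01-09T09:12:22 - 2024-01-09T09:04:52 = 450 seconds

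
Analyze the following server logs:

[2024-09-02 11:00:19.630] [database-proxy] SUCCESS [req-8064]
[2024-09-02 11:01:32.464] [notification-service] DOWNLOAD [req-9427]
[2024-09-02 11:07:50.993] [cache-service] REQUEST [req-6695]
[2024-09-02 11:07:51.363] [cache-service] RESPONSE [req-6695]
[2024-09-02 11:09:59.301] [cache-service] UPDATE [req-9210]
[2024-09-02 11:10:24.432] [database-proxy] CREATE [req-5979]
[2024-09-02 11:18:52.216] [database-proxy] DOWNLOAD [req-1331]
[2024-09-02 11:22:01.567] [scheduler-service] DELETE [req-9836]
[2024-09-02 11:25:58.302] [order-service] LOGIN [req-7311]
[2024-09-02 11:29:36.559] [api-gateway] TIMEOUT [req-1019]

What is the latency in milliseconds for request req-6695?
370

To calculate latency:

1. Find REQUEST with id req-6695: 2024-09-02 11:07:50.993
2. Find RESPONSE with id req-6695: 2024-09-02 11:07:51.363
3. Latency: 2024-09-02 11:07:51.363 - 2024-09-02 11:07:50.993 = 370ms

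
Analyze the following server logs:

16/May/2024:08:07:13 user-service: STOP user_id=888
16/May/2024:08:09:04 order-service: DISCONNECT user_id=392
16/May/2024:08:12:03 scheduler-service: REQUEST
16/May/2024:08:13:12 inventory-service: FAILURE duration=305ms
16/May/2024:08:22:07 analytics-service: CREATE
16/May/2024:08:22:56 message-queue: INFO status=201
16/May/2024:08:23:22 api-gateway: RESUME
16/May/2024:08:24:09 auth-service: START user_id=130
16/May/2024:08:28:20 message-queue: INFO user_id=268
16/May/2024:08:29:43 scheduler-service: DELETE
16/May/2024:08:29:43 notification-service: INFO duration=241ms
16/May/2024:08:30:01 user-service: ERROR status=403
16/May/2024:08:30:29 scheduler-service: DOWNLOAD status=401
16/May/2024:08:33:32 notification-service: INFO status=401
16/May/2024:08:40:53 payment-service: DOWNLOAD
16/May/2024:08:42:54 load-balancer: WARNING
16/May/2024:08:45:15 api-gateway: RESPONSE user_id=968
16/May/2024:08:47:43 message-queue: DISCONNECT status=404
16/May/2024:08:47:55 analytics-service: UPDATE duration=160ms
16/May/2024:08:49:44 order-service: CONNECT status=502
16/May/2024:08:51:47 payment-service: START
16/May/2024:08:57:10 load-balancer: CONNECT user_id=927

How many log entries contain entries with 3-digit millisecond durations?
3

To find matching entries:

1. Pattern to match: entries with 3-digit millisecond durations
2. Scan each log entry for the pattern
3. Count matches: 3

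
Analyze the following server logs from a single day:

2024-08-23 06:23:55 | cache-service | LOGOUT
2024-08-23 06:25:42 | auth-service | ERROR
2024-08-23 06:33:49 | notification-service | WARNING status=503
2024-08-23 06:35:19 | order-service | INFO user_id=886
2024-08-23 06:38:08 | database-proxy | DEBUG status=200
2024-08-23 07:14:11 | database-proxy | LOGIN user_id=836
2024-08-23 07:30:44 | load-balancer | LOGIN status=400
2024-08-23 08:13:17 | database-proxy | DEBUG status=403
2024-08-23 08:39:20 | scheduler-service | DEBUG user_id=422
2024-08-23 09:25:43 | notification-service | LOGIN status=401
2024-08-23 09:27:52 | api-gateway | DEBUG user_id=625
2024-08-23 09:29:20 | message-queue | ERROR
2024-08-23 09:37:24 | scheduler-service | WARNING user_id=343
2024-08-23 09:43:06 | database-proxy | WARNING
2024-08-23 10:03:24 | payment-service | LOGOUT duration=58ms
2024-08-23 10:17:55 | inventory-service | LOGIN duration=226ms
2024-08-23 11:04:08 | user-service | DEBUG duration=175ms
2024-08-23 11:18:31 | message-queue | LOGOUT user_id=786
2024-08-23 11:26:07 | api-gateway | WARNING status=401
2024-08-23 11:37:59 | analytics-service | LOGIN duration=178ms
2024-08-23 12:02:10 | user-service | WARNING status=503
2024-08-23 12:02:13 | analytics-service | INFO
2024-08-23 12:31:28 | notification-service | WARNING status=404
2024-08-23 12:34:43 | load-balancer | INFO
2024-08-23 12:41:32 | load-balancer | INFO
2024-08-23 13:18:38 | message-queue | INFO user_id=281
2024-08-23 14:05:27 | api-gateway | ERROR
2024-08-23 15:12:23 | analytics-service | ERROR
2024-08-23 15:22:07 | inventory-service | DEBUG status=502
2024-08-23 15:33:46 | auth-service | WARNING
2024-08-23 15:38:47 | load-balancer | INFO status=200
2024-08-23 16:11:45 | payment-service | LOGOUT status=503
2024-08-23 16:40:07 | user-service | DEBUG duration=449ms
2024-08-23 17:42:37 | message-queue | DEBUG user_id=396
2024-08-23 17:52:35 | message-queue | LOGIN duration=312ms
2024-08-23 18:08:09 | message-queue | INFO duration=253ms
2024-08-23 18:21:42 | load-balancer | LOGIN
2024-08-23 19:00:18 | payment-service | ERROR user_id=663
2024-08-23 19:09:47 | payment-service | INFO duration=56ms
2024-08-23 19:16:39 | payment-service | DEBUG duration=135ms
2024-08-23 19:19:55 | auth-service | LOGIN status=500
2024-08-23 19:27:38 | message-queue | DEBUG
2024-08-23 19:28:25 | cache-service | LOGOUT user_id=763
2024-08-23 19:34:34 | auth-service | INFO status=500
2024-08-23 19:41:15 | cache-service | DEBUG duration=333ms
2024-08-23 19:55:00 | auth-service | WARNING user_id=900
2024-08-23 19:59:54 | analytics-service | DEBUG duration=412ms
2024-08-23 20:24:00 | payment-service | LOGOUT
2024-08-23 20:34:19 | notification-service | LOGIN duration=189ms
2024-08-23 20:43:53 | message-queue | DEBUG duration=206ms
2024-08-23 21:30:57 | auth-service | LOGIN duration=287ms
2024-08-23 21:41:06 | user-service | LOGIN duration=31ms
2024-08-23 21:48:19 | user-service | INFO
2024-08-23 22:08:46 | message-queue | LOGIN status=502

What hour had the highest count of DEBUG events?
19

To find the peak hour:

1. Group all DEBUG events by hour
2. Count events in each hour
3. Find hour with maximum count
4. Peak hour: 19 (with 4 events)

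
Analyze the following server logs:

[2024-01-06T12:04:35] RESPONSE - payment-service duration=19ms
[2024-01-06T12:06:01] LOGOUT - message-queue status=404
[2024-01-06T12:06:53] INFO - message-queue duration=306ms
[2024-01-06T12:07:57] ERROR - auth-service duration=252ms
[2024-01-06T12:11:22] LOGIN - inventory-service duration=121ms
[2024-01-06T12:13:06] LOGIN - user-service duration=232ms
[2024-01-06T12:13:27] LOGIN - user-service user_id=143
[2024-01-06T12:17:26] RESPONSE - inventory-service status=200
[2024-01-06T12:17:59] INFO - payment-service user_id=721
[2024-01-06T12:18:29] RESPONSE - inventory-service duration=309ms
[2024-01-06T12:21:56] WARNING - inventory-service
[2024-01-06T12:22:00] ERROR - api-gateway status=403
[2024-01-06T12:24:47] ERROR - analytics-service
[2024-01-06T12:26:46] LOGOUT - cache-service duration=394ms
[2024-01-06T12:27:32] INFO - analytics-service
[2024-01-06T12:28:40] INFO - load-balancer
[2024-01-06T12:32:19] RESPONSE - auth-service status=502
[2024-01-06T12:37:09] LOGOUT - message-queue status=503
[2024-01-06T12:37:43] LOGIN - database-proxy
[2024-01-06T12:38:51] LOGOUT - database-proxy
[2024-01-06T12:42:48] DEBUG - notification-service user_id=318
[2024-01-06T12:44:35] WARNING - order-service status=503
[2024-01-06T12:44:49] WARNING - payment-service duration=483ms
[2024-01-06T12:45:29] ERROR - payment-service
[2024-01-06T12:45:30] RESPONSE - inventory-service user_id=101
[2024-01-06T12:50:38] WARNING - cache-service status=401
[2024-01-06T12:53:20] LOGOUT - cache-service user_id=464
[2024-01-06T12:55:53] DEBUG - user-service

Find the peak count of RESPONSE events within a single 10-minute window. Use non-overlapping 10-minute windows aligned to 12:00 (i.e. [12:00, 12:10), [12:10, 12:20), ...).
2

To find the burst window:

1. Divide the log period into non-overlapping 10-minute windows starting at 12:00
2. Count RESPONSE events in each window
3. Find the window with maximum count
4. Maximum events in a window: 2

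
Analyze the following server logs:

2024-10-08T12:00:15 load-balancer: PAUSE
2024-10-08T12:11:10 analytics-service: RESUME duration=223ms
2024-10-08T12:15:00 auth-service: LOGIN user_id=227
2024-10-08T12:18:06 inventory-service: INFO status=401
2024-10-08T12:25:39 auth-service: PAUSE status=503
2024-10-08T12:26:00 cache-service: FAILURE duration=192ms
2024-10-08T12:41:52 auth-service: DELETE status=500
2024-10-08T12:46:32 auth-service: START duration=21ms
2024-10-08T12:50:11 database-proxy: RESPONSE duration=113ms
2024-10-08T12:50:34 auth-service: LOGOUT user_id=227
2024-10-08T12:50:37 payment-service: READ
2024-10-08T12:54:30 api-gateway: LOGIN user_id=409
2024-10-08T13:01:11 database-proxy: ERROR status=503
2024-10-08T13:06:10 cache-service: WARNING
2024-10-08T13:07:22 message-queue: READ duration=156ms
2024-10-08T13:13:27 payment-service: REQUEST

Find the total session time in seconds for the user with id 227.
2134

To calculate session duration:

1. Find LOGIN event for user_id=227: 2024-10-08T12:15:00
2. Find LOGOUT event for user_id=227: 2024-10-08T12:50:34
3. Session duration: 2024-10-08T12:50:34 - 2024-10-08T12:15:00 = 2134 seconds (35 minutes)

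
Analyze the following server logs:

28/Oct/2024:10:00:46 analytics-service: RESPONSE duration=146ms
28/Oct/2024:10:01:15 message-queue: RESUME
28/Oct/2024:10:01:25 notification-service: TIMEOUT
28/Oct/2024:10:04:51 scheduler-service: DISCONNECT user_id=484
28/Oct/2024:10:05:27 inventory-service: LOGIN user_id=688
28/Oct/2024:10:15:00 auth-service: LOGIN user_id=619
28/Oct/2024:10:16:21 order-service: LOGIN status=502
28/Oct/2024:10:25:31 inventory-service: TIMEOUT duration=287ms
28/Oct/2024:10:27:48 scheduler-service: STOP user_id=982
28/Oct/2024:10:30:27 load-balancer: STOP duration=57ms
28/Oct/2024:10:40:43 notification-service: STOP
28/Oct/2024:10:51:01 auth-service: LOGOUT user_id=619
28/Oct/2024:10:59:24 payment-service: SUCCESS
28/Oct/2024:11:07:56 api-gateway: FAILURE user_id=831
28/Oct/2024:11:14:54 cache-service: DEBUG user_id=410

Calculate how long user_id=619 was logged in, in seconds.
2161

To calculate session duration:

1. Find LOGIN event for user_id=619: 28/Oct/2024:10:15:00
2. Find LOGOUT event for user_id=619: 28/Oct/2024:10:51:01
3. Session duration: 28/Oct/2024:10:51:01 - 28/Oct/2024:10:15:00 = 2161 seconds (36 minutes)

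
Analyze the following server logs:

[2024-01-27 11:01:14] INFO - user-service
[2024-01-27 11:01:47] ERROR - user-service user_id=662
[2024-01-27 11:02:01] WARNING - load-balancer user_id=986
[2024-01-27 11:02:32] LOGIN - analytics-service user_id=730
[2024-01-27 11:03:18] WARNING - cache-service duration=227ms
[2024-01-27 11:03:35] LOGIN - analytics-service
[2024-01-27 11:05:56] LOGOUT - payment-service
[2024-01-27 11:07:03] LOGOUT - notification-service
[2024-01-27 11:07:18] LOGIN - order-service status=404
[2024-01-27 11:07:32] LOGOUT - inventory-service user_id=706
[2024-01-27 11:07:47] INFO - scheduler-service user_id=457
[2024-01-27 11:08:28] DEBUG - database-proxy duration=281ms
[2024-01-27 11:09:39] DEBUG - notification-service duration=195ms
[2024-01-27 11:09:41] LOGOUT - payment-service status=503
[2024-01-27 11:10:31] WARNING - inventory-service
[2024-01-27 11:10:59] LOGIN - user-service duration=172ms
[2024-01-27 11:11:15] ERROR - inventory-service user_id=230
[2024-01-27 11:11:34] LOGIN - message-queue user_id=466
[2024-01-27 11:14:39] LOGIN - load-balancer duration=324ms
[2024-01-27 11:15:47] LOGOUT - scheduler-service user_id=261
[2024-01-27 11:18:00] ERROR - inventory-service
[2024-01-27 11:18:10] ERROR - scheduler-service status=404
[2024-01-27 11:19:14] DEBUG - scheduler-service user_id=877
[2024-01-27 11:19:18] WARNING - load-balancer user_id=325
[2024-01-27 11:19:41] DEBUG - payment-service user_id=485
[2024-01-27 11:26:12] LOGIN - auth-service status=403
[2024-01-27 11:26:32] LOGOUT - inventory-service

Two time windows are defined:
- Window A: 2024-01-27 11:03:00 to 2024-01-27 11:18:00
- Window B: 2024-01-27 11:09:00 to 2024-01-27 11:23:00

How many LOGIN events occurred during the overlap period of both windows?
3

To find overlap events:

1. Window A: 2024-01-27 11:03:00 to 2024-01-27 11:18:00
2. Window B: 2024-01-27 11:09:00 to 2024-01-27 11:23:00
3. Overlap period: 2024-01-27 11:09:00 to 2024-01-27 11:18:00
4. Count LOGIN events in overlap: 3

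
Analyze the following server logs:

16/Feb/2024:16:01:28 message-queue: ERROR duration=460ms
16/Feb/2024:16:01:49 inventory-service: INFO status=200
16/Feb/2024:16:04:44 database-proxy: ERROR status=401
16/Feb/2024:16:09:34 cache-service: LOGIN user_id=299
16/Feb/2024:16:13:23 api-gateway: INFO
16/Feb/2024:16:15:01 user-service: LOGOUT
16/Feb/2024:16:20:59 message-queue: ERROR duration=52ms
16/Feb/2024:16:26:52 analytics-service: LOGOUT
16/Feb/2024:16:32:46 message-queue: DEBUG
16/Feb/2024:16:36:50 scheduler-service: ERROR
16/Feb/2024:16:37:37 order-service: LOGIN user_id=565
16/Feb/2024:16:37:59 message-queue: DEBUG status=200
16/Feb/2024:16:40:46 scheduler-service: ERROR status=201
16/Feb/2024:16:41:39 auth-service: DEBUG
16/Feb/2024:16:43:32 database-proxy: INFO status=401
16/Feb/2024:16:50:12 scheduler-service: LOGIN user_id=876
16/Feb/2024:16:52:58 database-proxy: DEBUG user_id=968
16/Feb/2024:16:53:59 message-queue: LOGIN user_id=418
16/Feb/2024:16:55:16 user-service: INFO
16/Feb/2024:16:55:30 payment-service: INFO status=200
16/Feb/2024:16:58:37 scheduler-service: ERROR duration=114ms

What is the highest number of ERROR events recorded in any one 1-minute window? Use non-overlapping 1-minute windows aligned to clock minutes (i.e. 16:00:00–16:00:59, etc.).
1

To find the burst window:

1. Divide the log period into non-overlapping 1-minute windows starting at 16:00
2. Count ERROR events in each window
3. Find the window with maximum count
4. Maximum events in a window: 1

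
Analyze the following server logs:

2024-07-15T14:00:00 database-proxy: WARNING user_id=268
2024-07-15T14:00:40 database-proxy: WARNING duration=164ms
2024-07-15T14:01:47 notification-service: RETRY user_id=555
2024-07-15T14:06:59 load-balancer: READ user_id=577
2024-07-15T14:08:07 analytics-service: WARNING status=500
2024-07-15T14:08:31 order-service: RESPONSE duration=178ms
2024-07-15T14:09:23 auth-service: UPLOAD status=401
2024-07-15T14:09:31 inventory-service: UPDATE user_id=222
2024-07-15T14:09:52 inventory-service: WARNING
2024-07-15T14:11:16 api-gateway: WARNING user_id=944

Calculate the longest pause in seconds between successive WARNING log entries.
447

To find the longest gap:

1. Extract all WARNING events in chronological order
2. Calculate time differences between consecutive events
3. Find the maximum difference
4. Longest gap: 447 seconds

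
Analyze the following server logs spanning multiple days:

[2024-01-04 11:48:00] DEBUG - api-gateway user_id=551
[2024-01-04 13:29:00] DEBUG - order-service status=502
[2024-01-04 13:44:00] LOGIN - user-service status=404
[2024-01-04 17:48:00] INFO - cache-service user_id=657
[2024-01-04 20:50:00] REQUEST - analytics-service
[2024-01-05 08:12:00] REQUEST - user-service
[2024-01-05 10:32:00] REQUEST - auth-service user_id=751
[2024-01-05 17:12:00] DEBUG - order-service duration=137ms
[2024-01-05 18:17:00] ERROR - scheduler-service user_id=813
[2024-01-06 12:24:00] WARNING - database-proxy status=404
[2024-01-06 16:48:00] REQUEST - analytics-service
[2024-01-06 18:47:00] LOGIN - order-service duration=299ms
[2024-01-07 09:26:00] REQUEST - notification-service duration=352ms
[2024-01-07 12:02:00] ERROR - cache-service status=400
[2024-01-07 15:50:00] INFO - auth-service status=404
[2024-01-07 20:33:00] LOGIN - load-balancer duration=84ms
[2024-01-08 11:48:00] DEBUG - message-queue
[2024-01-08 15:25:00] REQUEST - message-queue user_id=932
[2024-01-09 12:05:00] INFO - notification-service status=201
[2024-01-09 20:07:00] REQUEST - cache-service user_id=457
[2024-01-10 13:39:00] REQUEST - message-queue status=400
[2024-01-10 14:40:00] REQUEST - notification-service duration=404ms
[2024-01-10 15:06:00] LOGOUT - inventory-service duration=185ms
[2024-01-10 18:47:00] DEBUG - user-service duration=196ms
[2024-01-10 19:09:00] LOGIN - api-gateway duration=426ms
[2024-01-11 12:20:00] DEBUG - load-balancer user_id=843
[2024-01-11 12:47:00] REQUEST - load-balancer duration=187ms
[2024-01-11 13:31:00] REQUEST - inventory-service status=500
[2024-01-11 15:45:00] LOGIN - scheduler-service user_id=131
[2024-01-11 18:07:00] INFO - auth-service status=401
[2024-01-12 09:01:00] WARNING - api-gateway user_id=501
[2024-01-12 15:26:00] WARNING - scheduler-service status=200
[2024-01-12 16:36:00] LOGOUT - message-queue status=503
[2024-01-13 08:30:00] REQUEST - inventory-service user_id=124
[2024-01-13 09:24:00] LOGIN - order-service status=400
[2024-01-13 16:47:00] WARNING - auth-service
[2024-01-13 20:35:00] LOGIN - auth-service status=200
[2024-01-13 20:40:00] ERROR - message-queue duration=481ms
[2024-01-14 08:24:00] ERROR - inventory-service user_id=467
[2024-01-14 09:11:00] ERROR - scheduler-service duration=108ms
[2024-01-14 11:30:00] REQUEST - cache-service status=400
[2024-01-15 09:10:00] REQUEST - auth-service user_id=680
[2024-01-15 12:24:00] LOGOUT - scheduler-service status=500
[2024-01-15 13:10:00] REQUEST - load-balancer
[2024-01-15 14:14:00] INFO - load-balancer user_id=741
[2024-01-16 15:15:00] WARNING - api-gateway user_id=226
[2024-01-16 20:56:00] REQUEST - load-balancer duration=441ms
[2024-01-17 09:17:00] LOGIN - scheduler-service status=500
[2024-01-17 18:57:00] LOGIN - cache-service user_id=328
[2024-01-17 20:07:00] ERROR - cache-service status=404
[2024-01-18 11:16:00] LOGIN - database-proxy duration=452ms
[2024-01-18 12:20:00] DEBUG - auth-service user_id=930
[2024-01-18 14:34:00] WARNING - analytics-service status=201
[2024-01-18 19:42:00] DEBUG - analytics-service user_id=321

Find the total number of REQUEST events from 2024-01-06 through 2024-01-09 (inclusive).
4

To filter by date range:

1. Date range: 2024-01-06 through 2024-01-09, both dates inclusive
2. Filter for REQUEST events whose date falls in this range
3. Count matching events: 4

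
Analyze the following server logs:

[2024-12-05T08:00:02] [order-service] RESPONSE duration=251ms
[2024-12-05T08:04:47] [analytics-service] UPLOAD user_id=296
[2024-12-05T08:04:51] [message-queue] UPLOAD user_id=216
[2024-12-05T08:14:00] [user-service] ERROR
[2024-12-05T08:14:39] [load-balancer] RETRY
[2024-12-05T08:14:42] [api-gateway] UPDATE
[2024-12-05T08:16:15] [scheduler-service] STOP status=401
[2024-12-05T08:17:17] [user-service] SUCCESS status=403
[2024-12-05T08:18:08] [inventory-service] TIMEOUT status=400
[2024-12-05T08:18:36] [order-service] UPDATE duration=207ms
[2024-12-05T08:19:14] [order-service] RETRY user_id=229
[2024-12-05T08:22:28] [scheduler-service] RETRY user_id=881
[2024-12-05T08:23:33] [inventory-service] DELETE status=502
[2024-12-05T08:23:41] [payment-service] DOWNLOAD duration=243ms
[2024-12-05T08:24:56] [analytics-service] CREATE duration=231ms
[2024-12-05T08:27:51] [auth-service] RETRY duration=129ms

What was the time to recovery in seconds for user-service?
197

To calculate recovery time:

1. Find ERROR event for user-service: 2024-12-05T08:14:00
2. Find next SUCCESS event for user-service: 2024-12-05T08:17:17
3. Recovery time: 2024-12-05T08:17:17 - 2024-12-05T08:14:00 = 197 seconds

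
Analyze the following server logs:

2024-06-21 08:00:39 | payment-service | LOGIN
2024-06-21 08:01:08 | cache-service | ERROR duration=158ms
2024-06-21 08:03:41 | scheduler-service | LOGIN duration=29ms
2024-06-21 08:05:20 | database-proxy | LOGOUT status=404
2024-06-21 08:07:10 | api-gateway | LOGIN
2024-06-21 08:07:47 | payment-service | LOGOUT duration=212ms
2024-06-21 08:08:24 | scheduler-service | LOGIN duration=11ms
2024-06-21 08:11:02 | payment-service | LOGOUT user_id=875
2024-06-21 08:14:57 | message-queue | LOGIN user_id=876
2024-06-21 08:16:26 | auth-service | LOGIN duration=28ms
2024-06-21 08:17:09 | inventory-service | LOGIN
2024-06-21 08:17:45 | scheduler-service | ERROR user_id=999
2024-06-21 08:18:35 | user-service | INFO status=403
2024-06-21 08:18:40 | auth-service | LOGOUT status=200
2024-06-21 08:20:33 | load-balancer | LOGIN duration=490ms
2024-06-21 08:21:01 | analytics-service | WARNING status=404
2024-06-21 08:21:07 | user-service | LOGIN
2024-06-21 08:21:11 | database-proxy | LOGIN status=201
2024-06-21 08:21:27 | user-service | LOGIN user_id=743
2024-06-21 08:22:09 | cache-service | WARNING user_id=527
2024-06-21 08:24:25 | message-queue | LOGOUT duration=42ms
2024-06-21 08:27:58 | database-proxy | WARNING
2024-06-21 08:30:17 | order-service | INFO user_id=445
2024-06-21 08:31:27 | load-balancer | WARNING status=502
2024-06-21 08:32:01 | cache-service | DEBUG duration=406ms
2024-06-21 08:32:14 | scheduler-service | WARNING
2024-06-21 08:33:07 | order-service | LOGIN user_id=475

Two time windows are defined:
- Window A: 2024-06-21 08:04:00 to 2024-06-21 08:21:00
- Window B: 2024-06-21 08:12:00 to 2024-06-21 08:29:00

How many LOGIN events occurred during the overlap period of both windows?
4

To find overlap events:

1. Window A: 2024-06-21 08:04:00 to 2024-06-21 08:21:00
2. Window B: 2024-06-21 08:12:00 to 2024-06-21 08:29:00
3. Overlap period: 2024-06-21 08:12:00 to 2024-06-21 08:21:00
4. Count LOGIN events in overlap: 4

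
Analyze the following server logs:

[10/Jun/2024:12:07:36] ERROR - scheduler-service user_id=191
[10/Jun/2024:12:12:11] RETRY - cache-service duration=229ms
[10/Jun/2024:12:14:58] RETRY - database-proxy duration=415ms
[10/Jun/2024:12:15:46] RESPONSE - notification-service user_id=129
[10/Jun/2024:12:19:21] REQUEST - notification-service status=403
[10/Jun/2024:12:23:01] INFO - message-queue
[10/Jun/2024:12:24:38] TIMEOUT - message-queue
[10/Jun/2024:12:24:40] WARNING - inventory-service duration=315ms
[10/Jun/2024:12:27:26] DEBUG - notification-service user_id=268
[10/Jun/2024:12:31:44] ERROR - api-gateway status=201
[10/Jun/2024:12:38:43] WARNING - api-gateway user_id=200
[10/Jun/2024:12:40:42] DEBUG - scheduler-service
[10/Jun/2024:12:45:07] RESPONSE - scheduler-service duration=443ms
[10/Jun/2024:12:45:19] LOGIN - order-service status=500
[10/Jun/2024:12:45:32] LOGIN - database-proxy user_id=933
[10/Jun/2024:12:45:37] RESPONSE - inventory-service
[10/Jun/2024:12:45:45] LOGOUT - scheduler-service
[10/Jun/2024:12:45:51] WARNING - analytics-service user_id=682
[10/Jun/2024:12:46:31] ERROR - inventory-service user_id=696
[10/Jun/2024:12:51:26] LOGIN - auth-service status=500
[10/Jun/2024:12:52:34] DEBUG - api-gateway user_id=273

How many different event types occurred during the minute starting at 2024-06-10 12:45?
4

To count unique event types:

1. Filter events in the minute starting at 2024-06-10 12:45
2. Extract event types from matching entries
3. Count unique types: 4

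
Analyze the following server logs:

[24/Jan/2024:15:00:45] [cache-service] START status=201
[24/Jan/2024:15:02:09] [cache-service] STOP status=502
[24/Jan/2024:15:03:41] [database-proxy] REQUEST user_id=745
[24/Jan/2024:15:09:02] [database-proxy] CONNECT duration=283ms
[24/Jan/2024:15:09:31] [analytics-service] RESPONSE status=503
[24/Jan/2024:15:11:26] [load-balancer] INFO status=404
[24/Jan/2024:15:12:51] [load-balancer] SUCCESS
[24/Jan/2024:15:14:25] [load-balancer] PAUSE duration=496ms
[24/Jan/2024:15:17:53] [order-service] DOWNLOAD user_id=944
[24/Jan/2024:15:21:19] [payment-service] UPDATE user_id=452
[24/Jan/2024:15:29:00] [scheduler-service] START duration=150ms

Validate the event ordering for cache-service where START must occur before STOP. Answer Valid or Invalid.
Valid

To validate ordering:

1. Required order: START → STOP
2. Rule: START must occur before STOP
3. Check actual order of events for cache-service
4. Result: Valid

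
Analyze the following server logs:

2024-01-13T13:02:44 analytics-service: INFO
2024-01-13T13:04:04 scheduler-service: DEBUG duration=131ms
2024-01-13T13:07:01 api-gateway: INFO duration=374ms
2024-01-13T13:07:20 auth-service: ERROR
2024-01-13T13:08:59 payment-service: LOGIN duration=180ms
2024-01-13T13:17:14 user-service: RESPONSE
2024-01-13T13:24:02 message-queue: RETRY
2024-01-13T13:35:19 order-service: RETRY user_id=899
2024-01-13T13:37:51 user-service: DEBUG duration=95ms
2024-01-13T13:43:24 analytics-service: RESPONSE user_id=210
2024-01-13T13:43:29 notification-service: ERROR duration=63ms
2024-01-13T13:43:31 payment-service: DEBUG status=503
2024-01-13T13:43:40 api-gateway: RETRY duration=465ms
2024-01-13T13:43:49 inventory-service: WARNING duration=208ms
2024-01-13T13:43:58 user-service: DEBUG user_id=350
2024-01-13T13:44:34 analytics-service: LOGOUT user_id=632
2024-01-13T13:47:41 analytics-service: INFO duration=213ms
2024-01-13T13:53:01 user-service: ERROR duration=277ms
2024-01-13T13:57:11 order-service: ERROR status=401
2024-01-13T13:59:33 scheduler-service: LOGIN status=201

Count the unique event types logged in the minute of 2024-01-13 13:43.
5

To count unique event types:

1. Filter events in the minute starting at 2024-01-13 13:43
2. Extract event types from matching entries
3. Count unique types: 5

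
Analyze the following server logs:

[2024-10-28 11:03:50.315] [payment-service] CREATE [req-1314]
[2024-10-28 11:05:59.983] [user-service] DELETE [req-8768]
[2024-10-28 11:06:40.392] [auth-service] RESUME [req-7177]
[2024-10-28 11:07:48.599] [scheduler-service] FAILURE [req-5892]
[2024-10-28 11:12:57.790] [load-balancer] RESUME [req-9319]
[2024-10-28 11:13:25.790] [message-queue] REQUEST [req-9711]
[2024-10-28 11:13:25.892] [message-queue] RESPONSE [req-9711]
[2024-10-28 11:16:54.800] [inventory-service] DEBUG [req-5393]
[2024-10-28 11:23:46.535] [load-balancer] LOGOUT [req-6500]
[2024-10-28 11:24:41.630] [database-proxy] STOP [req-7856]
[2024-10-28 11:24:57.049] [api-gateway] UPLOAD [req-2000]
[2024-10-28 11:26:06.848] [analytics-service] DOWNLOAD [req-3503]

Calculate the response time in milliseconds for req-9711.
102

To calculate latency:

1. Find REQUEST with id req-9711: 2024-10-28 11:13:25.790
2. Find RESPONSE with id req-9711: 2024-10-28 11:13:25.892
3. Latency: 2024-10-28 11:13:25.892 - 2024-10-28 11:13:25.790 = 102ms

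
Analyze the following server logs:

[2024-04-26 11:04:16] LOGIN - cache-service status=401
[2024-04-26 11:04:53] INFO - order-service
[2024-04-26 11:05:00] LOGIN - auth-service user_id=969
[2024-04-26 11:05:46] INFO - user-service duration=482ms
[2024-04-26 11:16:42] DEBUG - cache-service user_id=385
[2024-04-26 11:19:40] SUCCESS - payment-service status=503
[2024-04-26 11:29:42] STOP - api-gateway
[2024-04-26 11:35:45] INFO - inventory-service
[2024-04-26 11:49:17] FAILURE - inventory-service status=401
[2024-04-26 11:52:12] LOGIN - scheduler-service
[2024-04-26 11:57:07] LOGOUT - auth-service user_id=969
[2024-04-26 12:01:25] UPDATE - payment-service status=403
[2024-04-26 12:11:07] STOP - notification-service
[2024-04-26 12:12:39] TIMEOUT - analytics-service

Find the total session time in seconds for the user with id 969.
3127

To calculate session duration:

1. Find LOGIN event for user_id=969: 2024-04-26 11:05:00
2. Find LOGOUT event for user_id=969: 2024-04-26 11:57:07
3. Session duration: 2024-04-26 11:57:07 - 2024-04-26 11:05:00 = 3127 seconds (52 minutes)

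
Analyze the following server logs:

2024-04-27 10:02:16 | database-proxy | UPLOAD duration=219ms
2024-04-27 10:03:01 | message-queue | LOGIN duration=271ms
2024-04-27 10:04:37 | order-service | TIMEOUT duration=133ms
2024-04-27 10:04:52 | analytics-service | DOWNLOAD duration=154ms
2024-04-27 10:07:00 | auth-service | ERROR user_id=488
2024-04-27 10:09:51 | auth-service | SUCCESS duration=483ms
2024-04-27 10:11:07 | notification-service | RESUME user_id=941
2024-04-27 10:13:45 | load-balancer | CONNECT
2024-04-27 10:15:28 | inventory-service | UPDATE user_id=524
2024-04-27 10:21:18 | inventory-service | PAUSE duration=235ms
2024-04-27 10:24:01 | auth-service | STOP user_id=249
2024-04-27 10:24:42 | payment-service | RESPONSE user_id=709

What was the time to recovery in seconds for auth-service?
171

To calculate recovery time:

1. Find ERROR event for auth-service: 2024-04-27 10:07:00
2. Find next SUCCESS event for auth-service: 2024-04-27 10:09:51
3. Recovery time: 2024-04-27 10:09:51 - 2024-04-27 10:07:00 = 171 seconds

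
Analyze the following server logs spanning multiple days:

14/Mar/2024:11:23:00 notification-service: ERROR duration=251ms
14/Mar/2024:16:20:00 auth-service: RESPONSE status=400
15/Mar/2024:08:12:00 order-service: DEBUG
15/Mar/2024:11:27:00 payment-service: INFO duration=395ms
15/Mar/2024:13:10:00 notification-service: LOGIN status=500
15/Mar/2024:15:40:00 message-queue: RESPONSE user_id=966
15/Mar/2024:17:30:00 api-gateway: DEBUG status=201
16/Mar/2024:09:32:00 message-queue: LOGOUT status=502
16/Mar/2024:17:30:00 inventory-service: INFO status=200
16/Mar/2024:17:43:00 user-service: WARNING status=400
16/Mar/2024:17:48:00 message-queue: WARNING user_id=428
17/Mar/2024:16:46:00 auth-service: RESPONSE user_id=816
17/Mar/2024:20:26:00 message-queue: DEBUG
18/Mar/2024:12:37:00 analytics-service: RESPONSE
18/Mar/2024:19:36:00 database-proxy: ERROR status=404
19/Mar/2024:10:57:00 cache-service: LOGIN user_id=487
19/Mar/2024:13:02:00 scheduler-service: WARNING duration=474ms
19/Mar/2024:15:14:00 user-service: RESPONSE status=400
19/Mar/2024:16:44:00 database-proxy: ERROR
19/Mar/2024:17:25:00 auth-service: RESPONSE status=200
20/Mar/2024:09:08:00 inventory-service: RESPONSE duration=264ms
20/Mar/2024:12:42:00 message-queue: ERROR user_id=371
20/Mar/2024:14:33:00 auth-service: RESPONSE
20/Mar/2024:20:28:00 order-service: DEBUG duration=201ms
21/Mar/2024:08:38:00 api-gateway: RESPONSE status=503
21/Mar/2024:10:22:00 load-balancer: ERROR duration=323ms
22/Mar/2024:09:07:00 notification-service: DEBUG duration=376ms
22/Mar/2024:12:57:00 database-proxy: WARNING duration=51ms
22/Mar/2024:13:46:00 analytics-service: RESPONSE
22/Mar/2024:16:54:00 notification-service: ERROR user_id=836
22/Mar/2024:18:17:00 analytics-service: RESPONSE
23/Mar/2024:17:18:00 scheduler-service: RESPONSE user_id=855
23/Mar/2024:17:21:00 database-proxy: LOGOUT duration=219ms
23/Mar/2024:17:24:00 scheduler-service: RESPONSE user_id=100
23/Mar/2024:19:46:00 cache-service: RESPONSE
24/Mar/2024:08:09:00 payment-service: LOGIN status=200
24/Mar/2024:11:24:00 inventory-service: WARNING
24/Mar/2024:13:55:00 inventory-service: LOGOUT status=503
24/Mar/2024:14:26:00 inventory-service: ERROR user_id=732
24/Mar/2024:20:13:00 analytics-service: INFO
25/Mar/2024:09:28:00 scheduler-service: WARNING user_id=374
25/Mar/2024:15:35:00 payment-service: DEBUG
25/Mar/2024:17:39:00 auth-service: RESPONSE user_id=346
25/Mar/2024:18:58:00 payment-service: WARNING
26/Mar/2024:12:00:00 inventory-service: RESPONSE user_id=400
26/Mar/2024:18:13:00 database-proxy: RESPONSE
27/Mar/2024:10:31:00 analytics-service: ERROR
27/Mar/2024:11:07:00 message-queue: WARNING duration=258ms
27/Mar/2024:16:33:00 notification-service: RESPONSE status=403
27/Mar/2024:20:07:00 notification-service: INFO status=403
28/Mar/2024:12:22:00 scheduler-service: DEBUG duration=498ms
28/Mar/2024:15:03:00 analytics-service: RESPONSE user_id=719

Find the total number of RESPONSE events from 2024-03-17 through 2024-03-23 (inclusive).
12

To filter by date range:

1. Date range: 2024-03-17 through 2024-03-23, both dates inclusive
2. Filter for RESPONSE events whose date falls in this range
3. Count matching events: 12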